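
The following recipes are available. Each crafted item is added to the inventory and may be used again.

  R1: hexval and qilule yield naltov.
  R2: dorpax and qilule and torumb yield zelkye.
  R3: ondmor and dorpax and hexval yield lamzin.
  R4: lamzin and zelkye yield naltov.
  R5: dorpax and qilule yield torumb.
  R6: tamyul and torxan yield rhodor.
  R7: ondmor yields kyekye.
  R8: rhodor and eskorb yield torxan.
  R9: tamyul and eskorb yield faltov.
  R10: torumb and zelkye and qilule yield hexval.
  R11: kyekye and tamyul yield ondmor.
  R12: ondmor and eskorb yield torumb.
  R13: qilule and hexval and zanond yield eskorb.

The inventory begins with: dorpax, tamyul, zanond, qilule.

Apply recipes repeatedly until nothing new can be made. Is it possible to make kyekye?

No

kyekye would need ondmor (R7), but ondmor is never obtained.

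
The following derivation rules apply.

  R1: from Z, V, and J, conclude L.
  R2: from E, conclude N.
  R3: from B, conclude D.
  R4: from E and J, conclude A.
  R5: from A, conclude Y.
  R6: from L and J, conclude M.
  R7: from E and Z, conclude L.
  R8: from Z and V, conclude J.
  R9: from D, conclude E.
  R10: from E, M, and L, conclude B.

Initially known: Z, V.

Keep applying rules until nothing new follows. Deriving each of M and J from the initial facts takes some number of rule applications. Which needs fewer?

J

J: Z and V hold, so J follows (R8). [1 rule application]
M: From Z and V, R8 gives J. Z, V, and J hold, so L follows (R1). From L and J, R6 gives M. [3 rule applications]
J needs fewer.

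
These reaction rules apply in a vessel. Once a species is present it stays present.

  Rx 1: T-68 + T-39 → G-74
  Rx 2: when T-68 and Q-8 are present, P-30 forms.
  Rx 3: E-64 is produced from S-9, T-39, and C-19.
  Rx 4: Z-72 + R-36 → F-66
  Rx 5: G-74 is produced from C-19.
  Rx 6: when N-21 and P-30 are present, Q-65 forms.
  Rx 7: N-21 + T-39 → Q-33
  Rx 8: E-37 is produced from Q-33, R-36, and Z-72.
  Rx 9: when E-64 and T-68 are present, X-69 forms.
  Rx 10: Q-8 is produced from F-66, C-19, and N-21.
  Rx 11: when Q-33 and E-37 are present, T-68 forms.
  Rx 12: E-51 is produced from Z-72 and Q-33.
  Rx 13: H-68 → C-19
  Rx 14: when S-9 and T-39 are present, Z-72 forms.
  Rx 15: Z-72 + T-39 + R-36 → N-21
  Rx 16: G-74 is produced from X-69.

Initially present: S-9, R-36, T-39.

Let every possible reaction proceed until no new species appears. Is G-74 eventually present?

S-9 and T-39 present → Z-72 forms (Rx 14).
Z-72, T-39, and R-36 present → N-21 forms (Rx 15).
N-21 and T-39 present → Q-33 forms (Rx 7).
Q-33, R-36, and Z-72 present → E-37 forms (Rx 8).
Q-33 and E-37 present → T-68 forms (Rx 11).
T-68 and T-39 present → G-74 forms (Rx 1).

Yes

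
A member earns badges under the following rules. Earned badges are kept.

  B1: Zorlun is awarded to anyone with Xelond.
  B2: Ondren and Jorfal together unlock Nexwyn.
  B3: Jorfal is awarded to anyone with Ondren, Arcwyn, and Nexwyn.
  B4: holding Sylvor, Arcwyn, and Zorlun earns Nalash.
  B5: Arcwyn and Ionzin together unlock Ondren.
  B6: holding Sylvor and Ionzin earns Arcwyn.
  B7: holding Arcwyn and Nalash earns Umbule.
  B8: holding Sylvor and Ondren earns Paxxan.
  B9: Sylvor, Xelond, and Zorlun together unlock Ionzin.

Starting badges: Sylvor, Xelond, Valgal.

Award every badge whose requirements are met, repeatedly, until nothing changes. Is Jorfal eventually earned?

No

Jorfal would need Ondren, Arcwyn, and Nexwyn (B3), but Nexwyn is never earned.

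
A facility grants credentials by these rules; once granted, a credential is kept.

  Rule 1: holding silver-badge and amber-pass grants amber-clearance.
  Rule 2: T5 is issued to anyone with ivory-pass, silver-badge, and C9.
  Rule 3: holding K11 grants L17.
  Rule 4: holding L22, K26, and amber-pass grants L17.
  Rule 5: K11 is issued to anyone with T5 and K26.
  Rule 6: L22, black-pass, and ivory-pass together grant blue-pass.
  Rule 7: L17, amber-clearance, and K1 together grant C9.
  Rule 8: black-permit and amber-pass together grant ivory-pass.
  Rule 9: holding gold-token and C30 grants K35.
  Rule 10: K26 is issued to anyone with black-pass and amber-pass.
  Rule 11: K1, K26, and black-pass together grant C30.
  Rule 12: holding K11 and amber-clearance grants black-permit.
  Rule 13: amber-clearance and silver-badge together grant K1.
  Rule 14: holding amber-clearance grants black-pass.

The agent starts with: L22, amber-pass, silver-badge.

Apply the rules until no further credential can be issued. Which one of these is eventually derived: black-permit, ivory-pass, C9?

C9

Holding silver-badge and amber-pass grants amber-clearance (Rule 1).
Holding amber-clearance and silver-badge grants K1 (Rule 13).
Holding amber-clearance grants black-pass (Rule 14).
Holding black-pass and amber-pass grants K26 (Rule 10).
Holding L22, K26, and amber-pass grants L17 (Rule 4).
Holding L17, amber-clearance, and K1 grants C9 (Rule 7).
ivory-pass would need black-permit and amber-pass (Rule 8), but black-permit is never granted. black-permit would need K11 and amber-clearance (Rule 12), but K11 is never granted.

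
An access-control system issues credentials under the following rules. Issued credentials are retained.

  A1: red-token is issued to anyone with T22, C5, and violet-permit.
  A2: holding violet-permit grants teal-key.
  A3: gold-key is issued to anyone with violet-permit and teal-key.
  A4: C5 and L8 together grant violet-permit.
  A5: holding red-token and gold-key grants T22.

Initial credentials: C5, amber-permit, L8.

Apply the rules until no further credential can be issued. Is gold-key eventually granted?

Yes

Holding C5 and L8 grants violet-permit (A4).
Holding violet-permit grants teal-key (A2).
Holding violet-permit and teal-key grants gold-key (A3).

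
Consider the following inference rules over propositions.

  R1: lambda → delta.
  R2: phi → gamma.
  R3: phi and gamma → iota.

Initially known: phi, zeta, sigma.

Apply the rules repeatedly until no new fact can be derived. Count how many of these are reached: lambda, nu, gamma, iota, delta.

2

phi holds, so gamma follows (R2).
From phi and gamma, R3 gives iota.
No rule produces lambda, and it is not given.
No rule produces nu, and it is not given.
gamma: reached.
iota: reached.
delta would need lambda (R1), but lambda is never established.
Reached: gamma and iota — 2 of the 5.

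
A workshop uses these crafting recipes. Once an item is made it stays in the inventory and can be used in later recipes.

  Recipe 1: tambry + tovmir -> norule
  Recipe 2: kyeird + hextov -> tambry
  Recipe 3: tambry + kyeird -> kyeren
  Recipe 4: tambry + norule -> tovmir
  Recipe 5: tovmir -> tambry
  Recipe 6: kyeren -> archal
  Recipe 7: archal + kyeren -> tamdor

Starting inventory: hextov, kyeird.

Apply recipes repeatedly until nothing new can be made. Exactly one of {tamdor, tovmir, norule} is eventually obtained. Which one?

Using Recipe 2, kyeird and hextov make tambry.
Using Recipe 3, tambry and kyeird make kyeren.
Using Recipe 6, kyeren makes archal.
Using Recipe 7, archal and kyeren make tamdor.
norule would need tambry and tovmir (Recipe 1), but tovmir is never obtained. tovmir would need tambry and norule (Recipe 4), but norule is never obtained.

tamdor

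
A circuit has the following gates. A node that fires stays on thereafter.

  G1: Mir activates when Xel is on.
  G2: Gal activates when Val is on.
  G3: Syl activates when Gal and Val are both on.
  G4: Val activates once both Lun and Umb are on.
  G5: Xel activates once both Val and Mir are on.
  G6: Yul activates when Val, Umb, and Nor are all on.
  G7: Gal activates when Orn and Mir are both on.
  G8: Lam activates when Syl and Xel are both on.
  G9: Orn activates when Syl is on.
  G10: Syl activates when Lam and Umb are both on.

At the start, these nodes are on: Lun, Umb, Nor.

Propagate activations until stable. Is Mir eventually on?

No

Mir would need Xel (G1), but Xel never turns on.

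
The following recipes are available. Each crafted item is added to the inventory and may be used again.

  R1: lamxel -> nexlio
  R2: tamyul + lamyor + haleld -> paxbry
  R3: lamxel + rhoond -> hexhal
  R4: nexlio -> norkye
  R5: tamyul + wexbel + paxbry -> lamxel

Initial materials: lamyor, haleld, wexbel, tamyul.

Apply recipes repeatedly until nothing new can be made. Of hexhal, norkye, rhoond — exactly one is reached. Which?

Using R2, tamyul, lamyor, and haleld make paxbry.
Using R5, tamyul, wexbel, and paxbry make lamxel.
lamxel -> nexlio (R1).
Using R4, nexlio makes norkye.
No rule produces rhoond, and it is not given. hexhal would need lamxel and rhoond (R3), but rhoond is never obtained.

norkye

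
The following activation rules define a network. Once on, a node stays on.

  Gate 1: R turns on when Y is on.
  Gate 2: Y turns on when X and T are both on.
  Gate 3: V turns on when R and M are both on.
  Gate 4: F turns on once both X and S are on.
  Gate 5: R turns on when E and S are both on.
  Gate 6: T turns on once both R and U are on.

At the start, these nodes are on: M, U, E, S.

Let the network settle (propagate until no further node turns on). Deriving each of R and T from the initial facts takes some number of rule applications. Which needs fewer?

R: Gate 5: E and S on → R on. [1 rule application]
T: Gate 5: E and S on → R on. Gate 6: R and U on → T on. [2 rule applications]
R needs fewer.

R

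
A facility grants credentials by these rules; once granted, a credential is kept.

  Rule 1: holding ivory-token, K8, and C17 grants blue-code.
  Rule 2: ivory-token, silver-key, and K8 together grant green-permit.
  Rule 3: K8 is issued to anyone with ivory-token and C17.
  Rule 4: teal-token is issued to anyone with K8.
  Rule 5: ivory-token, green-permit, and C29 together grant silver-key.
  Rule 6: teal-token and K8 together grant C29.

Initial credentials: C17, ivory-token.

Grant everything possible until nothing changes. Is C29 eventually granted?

Yes

Holding ivory-token and C17 grants K8 (Rule 3).
Holding K8 grants teal-token (Rule 4).
Holding teal-token and K8 grants C29 (Rule 6).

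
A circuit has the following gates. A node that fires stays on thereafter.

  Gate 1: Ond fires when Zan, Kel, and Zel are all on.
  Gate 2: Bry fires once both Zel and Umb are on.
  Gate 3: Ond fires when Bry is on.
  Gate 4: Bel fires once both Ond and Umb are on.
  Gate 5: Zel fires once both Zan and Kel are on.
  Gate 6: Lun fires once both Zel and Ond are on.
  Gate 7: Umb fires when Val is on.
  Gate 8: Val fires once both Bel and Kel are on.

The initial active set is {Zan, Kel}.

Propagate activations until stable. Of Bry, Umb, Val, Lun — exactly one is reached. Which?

Lun

Zan and Kel are on, so Zel fires (Gate 5).
Zan, Kel, and Zel are on, so Ond fires (Gate 1).
Zel and Ond are on, so Lun fires (Gate 6).
Val would need Bel and Kel (Gate 8), but Bel never turns on. Bry would need Zel and Umb (Gate 2), but Umb never turns on. Umb would need Val (Gate 7), but Val never turns on.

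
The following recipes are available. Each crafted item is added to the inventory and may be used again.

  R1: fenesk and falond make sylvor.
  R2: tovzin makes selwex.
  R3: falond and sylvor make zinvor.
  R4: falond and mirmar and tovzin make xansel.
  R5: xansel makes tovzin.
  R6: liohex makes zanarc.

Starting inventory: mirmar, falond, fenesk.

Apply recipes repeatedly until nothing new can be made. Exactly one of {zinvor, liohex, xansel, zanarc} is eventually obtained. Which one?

Using R1, fenesk and falond make sylvor.
Using R3, falond and sylvor make zinvor.
xansel would need falond, mirmar, and tovzin (R4), but tovzin is never obtained. No rule produces liohex, and it is not given. zanarc would need liohex (R6), but liohex is never obtained.

zinvor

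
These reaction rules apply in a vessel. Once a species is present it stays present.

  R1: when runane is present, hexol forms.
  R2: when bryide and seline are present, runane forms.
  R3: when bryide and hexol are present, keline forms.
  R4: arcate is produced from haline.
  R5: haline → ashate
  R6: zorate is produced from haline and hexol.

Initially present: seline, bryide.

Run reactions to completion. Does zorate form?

zorate would need haline and hexol (R6), but haline never forms.

No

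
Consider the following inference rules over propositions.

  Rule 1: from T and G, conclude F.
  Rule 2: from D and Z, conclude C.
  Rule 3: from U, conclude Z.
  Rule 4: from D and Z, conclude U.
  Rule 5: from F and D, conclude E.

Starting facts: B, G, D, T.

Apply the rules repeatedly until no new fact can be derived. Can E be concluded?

Yes

T and G hold, so F follows (Rule 1).
F and D hold, so E follows (Rule 5).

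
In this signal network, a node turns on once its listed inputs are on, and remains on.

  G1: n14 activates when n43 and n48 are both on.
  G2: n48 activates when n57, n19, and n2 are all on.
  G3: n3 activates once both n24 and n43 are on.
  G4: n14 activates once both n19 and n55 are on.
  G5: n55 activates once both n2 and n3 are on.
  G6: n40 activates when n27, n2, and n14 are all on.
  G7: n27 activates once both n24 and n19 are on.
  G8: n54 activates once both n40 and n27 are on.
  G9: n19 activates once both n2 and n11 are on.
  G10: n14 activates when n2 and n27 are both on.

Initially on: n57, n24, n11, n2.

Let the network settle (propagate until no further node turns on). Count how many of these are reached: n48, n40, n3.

n2 and n11 are on, so n19 activates (G9).
n57, n19, and n2 are on, so n48 activates (G2).
G7: n24 and n19 on → n27 on.
n2 and n27 are on, so n14 activates (G10).
n27, n2, and n14 are on, so n40 activates (G6).
n48: reached.
n40: reached.
n3 would need n24 and n43 (G3), but n43 never turns on.
Reached: n48 and n40 — 2 of the 3.

2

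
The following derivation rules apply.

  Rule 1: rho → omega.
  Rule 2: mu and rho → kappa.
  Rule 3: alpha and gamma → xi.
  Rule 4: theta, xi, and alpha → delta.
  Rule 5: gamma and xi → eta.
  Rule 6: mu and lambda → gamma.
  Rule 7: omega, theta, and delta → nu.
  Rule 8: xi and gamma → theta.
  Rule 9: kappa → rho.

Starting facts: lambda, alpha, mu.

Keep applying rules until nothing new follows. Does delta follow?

From mu and lambda, Rule 6 gives gamma.
From alpha and gamma, Rule 3 gives xi.
From xi and gamma, Rule 8 gives theta.
theta, xi, and alpha hold, so delta follows (Rule 4).

Yes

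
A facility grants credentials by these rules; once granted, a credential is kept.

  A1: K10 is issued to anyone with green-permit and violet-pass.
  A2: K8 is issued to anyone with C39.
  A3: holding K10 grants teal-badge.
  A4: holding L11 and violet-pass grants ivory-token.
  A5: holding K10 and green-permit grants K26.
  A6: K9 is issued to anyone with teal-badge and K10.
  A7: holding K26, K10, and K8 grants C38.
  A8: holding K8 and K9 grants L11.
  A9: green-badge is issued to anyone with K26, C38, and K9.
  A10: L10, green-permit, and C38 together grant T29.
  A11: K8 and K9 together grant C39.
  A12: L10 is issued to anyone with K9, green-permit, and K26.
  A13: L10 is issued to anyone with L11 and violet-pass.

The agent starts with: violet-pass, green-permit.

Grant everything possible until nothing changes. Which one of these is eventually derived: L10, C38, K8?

Holding green-permit and violet-pass grants K10 (A1).
Holding K10 grants teal-badge (A3).
Holding K10 and green-permit grants K26 (A5).
Holding teal-badge and K10 grants K9 (A6).
Holding K9, green-permit, and K26 grants L10 (A12).
C38 would need K26, K10, and K8 (A7), but K8 is never granted. K8 would need C39 (A2), but C39 is never granted.

L10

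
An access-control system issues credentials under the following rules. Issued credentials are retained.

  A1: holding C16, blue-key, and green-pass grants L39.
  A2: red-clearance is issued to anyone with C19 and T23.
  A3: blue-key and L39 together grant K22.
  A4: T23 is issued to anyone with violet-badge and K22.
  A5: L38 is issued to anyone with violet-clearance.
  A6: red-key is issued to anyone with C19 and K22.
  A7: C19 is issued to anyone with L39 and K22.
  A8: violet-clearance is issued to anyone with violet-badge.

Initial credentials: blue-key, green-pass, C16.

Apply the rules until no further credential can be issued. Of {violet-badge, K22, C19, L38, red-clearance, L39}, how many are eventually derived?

3

Holding C16, blue-key, and green-pass grants L39 (A1).
Holding blue-key and L39 grants K22 (A3).
Holding L39 and K22 grants C19 (A7).
No rule produces violet-badge, and it is not given.
K22: reached.
C19: reached.
L38 would need violet-clearance (A5), but violet-clearance is never granted.
red-clearance would need C19 and T23 (A2), but T23 is never granted.
L39: reached.
Reached: K22, C19, and L39 — 3 of the 6.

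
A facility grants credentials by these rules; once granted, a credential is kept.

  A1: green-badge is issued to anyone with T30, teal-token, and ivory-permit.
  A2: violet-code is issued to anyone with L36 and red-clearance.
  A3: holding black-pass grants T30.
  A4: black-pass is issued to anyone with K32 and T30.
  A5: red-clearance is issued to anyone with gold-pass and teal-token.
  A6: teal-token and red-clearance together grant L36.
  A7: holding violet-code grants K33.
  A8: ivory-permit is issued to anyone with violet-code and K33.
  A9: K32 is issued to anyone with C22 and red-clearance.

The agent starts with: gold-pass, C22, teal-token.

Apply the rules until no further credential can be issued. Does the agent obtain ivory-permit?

Yes

Holding gold-pass and teal-token grants red-clearance (A5).
Holding teal-token and red-clearance grants L36 (A6).
Holding L36 and red-clearance grants violet-code (A2).
Holding violet-code grants K33 (A7).
Holding violet-code and K33 grants ivory-permit (A8).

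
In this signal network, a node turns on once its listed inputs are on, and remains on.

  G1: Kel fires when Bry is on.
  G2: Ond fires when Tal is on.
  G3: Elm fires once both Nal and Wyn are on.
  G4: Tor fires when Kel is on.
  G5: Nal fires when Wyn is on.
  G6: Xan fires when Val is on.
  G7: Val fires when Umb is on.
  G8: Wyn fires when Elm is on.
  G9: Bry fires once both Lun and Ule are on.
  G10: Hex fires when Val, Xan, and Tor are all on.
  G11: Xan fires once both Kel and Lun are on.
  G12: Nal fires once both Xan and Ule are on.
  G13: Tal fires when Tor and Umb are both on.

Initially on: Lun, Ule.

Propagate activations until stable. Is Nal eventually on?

Yes

G9: Lun and Ule on → Bry on.
Bry is on, so Kel fires (G1).
Kel and Lun are on, so Xan fires (G11).
Xan and Ule are on, so Nal fires (G12).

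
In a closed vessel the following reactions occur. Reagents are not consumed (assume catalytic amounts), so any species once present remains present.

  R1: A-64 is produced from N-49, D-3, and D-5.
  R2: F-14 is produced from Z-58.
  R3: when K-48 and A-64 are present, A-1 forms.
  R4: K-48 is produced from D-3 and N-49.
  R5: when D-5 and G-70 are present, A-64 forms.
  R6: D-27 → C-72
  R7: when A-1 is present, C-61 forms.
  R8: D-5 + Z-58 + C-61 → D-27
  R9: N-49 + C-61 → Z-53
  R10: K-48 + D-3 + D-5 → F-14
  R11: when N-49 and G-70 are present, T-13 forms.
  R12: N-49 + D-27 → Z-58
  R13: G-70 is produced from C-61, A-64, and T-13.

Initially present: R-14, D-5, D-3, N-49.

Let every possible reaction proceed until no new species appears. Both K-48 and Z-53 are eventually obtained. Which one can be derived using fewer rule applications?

K-48

K-48: D-3 and N-49 present → K-48 forms (R4). [1 rule application]
Z-53: N-49, D-3, and D-5 present → A-64 forms (R1). D-3 and N-49 present → K-48 forms (R4). K-48 and A-64 present → A-1 forms (R3). A-1 present → C-61 forms (R7). N-49 and C-61 present → Z-53 forms (R9). [5 rule applications]
K-48 needs fewer.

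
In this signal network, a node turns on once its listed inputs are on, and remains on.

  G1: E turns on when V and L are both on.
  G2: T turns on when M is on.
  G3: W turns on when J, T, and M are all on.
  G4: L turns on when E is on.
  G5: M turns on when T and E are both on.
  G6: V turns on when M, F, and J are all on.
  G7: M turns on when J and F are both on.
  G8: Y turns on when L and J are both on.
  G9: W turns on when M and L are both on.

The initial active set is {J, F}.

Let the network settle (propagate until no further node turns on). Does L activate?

No

L would need E (G4), but E never turns on.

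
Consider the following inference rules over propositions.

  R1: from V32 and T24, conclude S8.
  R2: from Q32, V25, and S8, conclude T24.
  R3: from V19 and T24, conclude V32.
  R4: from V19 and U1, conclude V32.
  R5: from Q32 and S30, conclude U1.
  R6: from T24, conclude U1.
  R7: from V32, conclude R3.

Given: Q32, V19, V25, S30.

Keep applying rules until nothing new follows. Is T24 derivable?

T24 would need Q32, V25, and S8 (R2), but S8 is never established.

No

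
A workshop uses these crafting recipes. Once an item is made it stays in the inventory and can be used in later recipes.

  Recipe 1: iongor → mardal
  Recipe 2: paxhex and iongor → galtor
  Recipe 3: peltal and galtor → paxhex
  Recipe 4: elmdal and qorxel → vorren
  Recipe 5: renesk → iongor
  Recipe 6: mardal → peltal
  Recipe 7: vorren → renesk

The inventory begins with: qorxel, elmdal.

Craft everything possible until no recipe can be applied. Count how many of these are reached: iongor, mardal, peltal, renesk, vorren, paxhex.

5

elmdal and qorxel → vorren (Recipe 4).
vorren → renesk (Recipe 7).
Using Recipe 5, renesk makes iongor.
iongor → mardal (Recipe 1).
Using Recipe 6, mardal makes peltal.
iongor: reached.
mardal: reached.
peltal: reached.
renesk: reached.
vorren: reached.
paxhex would need peltal and galtor (Recipe 3), but galtor is never obtained.
Reached: iongor, mardal, peltal, renesk, and vorren — 5 of the 6.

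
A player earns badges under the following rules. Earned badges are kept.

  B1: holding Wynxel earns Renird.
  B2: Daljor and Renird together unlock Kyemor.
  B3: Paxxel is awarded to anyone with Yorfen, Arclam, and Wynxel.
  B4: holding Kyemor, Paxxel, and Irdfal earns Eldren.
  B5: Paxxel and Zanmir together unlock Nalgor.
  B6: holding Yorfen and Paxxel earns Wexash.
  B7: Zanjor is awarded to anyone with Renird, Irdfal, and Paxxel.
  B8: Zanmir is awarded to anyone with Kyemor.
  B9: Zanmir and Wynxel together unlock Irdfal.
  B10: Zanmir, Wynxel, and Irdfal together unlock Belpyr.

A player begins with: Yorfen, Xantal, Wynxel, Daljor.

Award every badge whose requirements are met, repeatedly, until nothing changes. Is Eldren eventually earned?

Eldren would need Kyemor, Paxxel, and Irdfal (B4), but Paxxel is never earned.

No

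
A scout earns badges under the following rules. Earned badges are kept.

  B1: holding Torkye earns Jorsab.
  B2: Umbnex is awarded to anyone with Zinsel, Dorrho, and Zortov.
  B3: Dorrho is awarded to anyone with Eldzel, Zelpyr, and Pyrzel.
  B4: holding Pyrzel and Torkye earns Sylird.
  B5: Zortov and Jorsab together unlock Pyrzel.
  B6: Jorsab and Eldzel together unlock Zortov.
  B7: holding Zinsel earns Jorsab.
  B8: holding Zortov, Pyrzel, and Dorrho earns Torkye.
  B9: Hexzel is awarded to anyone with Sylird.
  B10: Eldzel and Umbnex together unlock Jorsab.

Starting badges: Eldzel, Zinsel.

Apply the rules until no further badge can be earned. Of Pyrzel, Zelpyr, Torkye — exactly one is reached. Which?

With Zinsel, Jorsab is earned (B7).
With Jorsab and Eldzel, Zortov is earned (B6).
With Zortov and Jorsab, Pyrzel is earned (B5).
Torkye would need Zortov, Pyrzel, and Dorrho (B8), but Dorrho is never earned. No rule produces Zelpyr, and it is not given.

Pyrzel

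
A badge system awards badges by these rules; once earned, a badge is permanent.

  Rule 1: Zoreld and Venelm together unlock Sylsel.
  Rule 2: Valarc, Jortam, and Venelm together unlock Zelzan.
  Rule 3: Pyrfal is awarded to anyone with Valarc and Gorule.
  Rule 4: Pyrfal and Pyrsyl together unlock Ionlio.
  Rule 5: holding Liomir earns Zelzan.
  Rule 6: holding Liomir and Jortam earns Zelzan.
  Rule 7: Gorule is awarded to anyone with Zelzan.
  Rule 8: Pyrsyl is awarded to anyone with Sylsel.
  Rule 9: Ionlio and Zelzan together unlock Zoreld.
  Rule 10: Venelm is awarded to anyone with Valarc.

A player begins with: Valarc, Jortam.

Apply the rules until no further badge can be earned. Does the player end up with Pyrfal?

Yes

With Valarc, Venelm is earned (Rule 10).
With Valarc, Jortam, and Venelm, Zelzan is earned (Rule 2).
With Zelzan, Gorule is earned (Rule 7).
With Valarc and Gorule, Pyrfal is earned (Rule 3).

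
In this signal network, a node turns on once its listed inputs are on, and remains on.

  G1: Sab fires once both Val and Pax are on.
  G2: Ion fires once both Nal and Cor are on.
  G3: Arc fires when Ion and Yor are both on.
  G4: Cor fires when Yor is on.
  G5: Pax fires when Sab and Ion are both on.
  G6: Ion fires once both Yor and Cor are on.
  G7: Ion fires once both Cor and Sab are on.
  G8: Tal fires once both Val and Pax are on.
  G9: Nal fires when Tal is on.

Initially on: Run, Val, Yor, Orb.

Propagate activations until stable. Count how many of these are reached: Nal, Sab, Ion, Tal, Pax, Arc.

2

Yor is on, so Cor fires (G4).
Yor and Cor are on, so Ion fires (G6).
G3: Ion and Yor on → Arc on.
Nal would need Tal (G9), but Tal never turns on.
Sab would need Val and Pax (G1), but Pax never turns on.
Ion: reached.
Tal would need Val and Pax (G8), but Pax never turns on.
Pax would need Sab and Ion (G5), but Sab never turns on.
Arc: reached.
Reached: Ion and Arc — 2 of the 6.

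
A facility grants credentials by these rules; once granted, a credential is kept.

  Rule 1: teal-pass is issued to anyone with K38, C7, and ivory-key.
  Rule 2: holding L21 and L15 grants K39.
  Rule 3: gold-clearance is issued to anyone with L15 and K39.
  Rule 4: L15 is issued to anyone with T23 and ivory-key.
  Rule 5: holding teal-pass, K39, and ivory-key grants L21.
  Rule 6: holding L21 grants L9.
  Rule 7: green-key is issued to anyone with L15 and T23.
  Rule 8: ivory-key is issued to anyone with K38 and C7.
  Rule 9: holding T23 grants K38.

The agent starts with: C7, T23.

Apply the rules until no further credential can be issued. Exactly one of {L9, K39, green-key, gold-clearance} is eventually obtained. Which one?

Holding T23 grants K38 (Rule 9).
Holding K38 and C7 grants ivory-key (Rule 8).
Holding T23 and ivory-key grants L15 (Rule 4).
Holding L15 and T23 grants green-key (Rule 7).
gold-clearance would need L15 and K39 (Rule 3), but K39 is never granted. L9 would need L21 (Rule 6), but L21 is never granted. K39 would need L21 and L15 (Rule 2), but L21 is never granted.

green-key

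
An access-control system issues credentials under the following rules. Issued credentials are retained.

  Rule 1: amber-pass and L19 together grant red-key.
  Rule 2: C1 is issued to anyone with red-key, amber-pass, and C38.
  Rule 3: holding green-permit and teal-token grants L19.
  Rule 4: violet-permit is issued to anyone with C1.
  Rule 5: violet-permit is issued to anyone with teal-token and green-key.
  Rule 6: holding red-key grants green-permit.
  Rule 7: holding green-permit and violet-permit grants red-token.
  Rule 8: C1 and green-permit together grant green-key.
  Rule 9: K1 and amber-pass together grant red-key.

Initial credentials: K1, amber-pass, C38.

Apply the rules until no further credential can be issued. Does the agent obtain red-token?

Holding K1 and amber-pass grants red-key (Rule 9).
Holding red-key, amber-pass, and C38 grants C1 (Rule 2).
Holding red-key grants green-permit (Rule 6).
Holding C1 grants violet-permit (Rule 4).
Holding green-permit and violet-permit grants red-token (Rule 7).

Yes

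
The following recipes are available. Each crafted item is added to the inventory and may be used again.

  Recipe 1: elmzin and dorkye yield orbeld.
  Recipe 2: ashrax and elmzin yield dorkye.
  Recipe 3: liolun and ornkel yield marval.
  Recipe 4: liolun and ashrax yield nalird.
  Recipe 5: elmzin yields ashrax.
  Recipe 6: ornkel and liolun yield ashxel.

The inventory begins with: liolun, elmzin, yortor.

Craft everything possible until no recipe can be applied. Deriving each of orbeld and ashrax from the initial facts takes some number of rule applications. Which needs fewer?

ashrax: elmzin → ashrax (Recipe 5). [1 rule application]
orbeld: Using Recipe 5, elmzin makes ashrax. Using Recipe 2, ashrax and elmzin make dorkye. Using Recipe 1, elmzin and dorkye make orbeld. [3 rule applications]
ashrax needs fewer.

ashrax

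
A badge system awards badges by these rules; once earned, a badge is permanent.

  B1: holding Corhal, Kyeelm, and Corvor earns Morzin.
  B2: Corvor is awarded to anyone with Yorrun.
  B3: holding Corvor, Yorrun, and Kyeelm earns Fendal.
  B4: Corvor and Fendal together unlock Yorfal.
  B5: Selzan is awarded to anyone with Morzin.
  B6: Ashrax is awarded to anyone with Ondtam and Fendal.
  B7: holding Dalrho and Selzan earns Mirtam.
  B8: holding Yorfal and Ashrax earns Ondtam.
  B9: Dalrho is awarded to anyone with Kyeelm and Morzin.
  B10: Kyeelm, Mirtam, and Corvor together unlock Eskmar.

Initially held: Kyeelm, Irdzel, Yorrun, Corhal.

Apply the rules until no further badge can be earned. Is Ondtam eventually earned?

Ondtam would need Yorfal and Ashrax (B8), but Ashrax is never earned.

No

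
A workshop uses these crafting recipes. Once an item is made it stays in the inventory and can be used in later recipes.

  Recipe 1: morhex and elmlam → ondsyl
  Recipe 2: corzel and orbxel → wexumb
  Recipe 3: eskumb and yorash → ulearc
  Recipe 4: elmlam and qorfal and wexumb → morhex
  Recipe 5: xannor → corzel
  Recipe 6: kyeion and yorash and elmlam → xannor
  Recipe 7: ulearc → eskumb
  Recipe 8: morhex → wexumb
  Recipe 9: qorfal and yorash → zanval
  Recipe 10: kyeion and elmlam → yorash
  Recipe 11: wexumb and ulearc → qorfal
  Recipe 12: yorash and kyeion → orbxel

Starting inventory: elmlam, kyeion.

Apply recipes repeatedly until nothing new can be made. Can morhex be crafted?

No

morhex would need elmlam, qorfal, and wexumb (Recipe 4), but qorfal is never obtained.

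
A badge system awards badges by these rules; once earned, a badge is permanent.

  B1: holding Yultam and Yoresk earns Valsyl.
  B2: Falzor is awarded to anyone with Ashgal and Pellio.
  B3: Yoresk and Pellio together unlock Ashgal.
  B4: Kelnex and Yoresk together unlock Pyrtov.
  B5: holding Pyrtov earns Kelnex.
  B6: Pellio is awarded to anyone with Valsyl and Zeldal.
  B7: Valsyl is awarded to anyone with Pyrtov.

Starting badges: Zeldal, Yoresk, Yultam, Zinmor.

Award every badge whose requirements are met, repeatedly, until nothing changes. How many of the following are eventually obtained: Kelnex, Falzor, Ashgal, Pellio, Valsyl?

With Yultam and Yoresk, Valsyl is earned (B1).
With Valsyl and Zeldal, Pellio is earned (B6).
With Yoresk and Pellio, Ashgal is earned (B3).
With Ashgal and Pellio, Falzor is earned (B2).
Kelnex would need Pyrtov (B5), but Pyrtov is never earned.
Falzor: reached.
Ashgal: reached.
Pellio: reached.
Valsyl: reached.
Reached: Falzor, Ashgal, Pellio, and Valsyl — 4 of the 5.

4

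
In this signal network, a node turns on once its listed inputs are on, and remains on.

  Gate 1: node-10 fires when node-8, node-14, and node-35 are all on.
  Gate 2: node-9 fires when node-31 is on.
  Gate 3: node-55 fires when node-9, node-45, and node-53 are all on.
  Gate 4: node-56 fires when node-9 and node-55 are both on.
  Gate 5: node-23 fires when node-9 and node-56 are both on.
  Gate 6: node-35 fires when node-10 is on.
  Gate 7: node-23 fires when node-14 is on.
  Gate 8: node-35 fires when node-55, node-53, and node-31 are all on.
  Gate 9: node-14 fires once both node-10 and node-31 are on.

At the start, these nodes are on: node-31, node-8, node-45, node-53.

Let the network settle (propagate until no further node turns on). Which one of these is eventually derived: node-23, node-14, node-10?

Gate 2: node-31 on → node-9 on.
node-9, node-45, and node-53 are on, so node-55 fires (Gate 3).
node-9 and node-55 are on, so node-56 fires (Gate 4).
Gate 5: node-9 and node-56 on → node-23 on.
node-14 would need node-10 and node-31 (Gate 9), but node-10 never turns on. node-10 would need node-8, node-14, and node-35 (Gate 1), but node-14 never turns on.

node-23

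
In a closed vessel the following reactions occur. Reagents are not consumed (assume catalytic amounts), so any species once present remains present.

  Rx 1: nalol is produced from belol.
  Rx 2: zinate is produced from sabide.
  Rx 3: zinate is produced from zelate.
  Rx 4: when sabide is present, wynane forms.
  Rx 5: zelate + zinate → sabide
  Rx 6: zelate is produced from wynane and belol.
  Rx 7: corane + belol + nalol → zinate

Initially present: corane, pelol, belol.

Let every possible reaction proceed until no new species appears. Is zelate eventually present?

No

zelate would need wynane and belol (Rx 6), but wynane never forms.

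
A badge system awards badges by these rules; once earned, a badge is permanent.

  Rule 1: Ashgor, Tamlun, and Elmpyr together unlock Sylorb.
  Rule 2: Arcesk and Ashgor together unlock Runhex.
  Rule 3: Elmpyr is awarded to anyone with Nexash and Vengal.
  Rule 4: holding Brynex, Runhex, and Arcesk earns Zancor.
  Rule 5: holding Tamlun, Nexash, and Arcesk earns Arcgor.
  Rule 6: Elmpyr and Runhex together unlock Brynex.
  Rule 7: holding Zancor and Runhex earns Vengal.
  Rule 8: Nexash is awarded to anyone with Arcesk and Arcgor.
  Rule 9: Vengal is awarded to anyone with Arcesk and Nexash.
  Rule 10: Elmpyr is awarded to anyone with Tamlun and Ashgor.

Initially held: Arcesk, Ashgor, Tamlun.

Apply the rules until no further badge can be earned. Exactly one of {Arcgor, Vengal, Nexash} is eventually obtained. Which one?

With Tamlun and Ashgor, Elmpyr is earned (Rule 10).
With Arcesk and Ashgor, Runhex is earned (Rule 2).
With Elmpyr and Runhex, Brynex is earned (Rule 6).
With Brynex, Runhex, and Arcesk, Zancor is earned (Rule 4).
With Zancor and Runhex, Vengal is earned (Rule 7).
Arcgor would need Tamlun, Nexash, and Arcesk (Rule 5), but Nexash is never earned. Nexash would need Arcesk and Arcgor (Rule 8), but Arcgor is never earned.

Vengal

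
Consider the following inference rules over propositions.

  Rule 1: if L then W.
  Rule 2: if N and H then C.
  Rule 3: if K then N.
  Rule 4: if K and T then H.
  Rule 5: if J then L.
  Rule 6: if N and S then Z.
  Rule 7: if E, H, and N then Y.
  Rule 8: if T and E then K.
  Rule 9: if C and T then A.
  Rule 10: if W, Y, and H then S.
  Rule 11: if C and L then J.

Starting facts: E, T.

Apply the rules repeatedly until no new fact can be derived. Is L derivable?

L would need J (Rule 5), but J is never established.

No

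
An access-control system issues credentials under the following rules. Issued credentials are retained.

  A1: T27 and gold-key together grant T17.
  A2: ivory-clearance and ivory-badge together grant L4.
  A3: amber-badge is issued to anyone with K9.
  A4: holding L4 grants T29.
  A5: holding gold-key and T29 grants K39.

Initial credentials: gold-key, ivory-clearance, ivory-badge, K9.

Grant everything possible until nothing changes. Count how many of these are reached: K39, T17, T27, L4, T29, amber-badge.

Holding K9 grants amber-badge (A3).
Holding ivory-clearance and ivory-badge grants L4 (A2).
Holding L4 grants T29 (A4).
Holding gold-key and T29 grants K39 (A5).
K39: reached.
T17 would need T27 and gold-key (A1), but T27 is never granted.
No rule produces T27, and it is not given.
L4: reached.
T29: reached.
amber-badge: reached.
Reached: K39, L4, T29, and amber-badge — 4 of the 6.

4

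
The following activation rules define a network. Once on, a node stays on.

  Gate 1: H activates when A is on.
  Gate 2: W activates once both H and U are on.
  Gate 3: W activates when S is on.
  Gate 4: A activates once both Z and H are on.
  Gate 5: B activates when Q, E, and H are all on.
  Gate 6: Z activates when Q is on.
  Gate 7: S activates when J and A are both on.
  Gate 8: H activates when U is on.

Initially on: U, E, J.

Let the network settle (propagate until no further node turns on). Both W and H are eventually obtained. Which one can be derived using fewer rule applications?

H

H: Gate 8: U on → H on. [1 rule application]
W: Gate 8: U on → H on. H and U are on, so W activates (Gate 2). [2 rule applications]
H needs fewer.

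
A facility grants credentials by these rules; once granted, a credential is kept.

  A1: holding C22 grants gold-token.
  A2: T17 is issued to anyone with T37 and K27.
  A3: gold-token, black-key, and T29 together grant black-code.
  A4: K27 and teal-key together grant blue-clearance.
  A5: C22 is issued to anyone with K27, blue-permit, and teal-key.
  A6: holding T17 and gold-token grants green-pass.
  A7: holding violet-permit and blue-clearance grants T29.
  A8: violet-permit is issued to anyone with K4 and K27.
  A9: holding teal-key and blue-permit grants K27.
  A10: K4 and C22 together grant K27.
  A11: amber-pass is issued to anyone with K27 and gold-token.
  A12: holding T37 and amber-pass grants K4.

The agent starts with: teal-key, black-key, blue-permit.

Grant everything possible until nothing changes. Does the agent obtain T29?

No

T29 would need violet-permit and blue-clearance (A7), but violet-permit is never granted.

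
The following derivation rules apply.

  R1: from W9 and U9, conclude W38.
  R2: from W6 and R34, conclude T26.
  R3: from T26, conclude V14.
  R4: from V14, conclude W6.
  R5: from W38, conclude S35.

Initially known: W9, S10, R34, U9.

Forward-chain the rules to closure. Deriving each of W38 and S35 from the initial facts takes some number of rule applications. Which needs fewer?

W38

W38: W9 and U9 hold, so W38 follows (R1). [1 rule application]
S35: From W9 and U9, R1 gives W38. W38 holds, so S35 follows (R5). [2 rule applications]
W38 needs fewer.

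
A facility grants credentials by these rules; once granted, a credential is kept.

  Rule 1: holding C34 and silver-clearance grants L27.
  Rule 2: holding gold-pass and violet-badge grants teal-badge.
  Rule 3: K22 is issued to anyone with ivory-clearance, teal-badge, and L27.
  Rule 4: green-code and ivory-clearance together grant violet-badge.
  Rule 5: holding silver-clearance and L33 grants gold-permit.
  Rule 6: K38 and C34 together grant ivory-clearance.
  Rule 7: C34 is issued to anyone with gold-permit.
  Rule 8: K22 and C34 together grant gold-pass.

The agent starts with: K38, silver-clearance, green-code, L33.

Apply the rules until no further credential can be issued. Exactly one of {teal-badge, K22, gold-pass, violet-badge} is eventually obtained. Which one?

violet-badge

Holding silver-clearance and L33 grants gold-permit (Rule 5).
Holding gold-permit grants C34 (Rule 7).
Holding K38 and C34 grants ivory-clearance (Rule 6).
Holding green-code and ivory-clearance grants violet-badge (Rule 4).
teal-badge would need gold-pass and violet-badge (Rule 2), but gold-pass is never granted. K22 would need ivory-clearance, teal-badge, and L27 (Rule 3), but teal-badge is never granted. gold-pass would need K22 and C34 (Rule 8), but K22 is never granted.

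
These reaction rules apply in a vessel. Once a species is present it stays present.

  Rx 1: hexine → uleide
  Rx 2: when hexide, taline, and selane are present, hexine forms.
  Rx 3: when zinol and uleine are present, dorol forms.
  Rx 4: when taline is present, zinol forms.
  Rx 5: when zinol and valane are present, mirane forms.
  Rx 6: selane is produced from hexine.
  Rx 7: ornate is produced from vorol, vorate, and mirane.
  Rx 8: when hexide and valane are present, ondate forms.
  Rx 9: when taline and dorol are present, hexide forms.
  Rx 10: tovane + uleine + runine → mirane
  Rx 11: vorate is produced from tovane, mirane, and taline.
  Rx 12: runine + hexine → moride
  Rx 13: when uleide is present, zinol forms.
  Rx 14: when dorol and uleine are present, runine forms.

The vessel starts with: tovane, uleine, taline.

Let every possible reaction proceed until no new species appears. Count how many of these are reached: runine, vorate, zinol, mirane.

4

taline present → zinol forms (Rx 4).
zinol and uleine present → dorol forms (Rx 3).
dorol and uleine present → runine forms (Rx 14).
tovane, uleine, and runine present → mirane forms (Rx 10).
tovane, mirane, and taline present → vorate forms (Rx 11).
runine: reached.
vorate: reached.
zinol: reached.
mirane: reached.
All 4 are reached.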